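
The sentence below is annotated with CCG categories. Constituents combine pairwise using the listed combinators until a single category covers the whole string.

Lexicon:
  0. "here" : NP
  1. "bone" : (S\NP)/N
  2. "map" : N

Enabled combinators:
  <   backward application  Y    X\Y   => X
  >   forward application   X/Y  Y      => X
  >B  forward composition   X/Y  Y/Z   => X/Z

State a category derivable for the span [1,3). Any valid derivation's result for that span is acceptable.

S\NP

[0,3] S   <
  [0,1] "here" : NP
  [1,3] S\NP   >
    [1,2] "bone" : (S\NP)/N
    [2,3] "map" : N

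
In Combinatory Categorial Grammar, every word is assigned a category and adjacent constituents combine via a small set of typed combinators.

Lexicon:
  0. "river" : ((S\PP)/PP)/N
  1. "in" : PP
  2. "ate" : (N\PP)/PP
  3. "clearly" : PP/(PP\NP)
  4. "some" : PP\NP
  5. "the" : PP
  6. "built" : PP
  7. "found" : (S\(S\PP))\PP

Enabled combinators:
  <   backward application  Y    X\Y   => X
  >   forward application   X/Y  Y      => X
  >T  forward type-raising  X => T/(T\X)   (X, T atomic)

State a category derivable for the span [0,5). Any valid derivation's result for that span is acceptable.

[0,8] S   <
  [0,6] S\PP   >
    [0,5] (S\PP)/PP   >
      [0,1] "river" : ((S\PP)/PP)/N
      [1,5] N   <
        [1,2] "in" : PP
        [2,5] N\PP   >
          [2,3] "ate" : (N\PP)/PP
          [3,5] PP   >
            [3,4] "clearly" : PP/(PP\NP)
            [4,5] "some" : PP\NP
    [5,6] "the" : PP
  [6,8] S\(S\PP)   <
    [6,7] "built" : PP
    [7,8] "found" : (S\(S\PP))\PP

(S\PP)/PP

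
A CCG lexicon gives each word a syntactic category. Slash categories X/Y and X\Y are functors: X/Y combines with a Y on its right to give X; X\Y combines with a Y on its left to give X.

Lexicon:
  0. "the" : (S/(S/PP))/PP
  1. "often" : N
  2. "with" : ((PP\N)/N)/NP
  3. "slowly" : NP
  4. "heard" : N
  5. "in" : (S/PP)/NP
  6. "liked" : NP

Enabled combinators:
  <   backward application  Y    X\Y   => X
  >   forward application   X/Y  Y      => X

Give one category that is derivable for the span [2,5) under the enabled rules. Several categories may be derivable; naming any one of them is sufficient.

PP\N

[0,7] S   >
  [0,5] S/(S/PP)   >
    [0,1] "the" : (S/(S/PP))/PP
    [1,5] PP   <
      [1,2] "often" : N
      [2,5] PP\N   >
        [2,4] (PP\N)/N   >
          [2,3] "with" : ((PP\N)/N)/NP
          [3,4] "slowly" : NP
        [4,5] "heard" : N
  [5,7] S/PP   >
    [5,6] "in" : (S/PP)/NP
    [6,7] "liked" : NP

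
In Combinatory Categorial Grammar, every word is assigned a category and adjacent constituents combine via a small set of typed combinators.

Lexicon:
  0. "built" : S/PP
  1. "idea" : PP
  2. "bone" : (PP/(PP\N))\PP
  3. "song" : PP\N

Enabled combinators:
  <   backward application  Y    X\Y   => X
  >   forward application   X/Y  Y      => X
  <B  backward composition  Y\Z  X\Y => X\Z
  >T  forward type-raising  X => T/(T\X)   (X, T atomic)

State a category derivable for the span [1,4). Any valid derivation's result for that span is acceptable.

[0,4] S   >
  [0,1] "built" : S/PP
  [1,4] PP   >
    [1,3] PP/(PP\N)   <
      [1,2] "idea" : PP
      [2,3] "bone" : (PP/(PP\N))\PP
    [3,4] "song" : PP\N

PP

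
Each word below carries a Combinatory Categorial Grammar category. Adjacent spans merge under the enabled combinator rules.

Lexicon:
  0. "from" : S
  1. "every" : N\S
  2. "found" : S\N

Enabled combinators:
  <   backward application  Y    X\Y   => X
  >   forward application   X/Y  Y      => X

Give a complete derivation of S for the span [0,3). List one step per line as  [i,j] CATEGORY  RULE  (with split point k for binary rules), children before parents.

[0,3] S   <
  [0,2] N   <
    [0,1] "from" : S
    [1,2] "every" : N\S
  [2,3] "found" : S\N

[0,1] S  lex  "from"
[1,2] N\S  lex  "every"
[0,2] N  <  k=1
[2,3] S\N  lex  "found"
[0,3] S  <  k=2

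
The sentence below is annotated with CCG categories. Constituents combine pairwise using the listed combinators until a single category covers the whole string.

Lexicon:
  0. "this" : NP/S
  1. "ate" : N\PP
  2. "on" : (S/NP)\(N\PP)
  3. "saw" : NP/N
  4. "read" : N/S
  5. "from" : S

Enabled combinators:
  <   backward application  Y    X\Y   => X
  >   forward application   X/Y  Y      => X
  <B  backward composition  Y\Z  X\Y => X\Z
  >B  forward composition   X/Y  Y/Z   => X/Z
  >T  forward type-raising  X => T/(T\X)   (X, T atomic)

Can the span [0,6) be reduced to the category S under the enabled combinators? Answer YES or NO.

NP/S N\PP (S/NP)\(N\PP) NP/N N/S S
CKY chart[0,6] = {N/(N\NP), NP, NP/(NP\NP), NP/(N\N), NP/(S\S), PP/(PP\NP), S/(S\NP)}; S ∉ chart

NO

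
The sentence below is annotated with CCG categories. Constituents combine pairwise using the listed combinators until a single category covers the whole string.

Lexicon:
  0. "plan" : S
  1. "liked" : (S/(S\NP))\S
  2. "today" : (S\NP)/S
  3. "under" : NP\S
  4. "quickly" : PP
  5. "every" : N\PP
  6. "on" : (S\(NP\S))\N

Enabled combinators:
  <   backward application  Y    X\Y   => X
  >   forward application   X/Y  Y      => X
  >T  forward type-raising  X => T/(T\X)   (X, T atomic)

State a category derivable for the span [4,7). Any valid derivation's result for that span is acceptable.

[0,7] S   >
  [0,2] S/(S\NP)   <
    [0,1] "plan" : S
    [1,2] "liked" : (S/(S\NP))\S
  [2,7] S\NP   >
    [2,3] "today" : (S\NP)/S
    [3,7] S   <
      [3,4] "under" : NP\S
      [4,7] S\(NP\S)   <
        [4,6] N   <
          [4,5] "quickly" : PP
          [5,6] "every" : N\PP
        [6,7] "on" : (S\(NP\S))\N

S\(NP\S)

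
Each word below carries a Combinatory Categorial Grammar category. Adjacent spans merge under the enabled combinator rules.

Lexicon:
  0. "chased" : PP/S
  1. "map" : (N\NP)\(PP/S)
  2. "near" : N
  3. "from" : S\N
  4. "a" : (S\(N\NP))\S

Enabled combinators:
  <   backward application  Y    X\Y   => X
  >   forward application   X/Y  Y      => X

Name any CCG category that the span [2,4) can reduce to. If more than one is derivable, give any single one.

S

[0,5] S   <
  [0,2] N\NP   <
    [0,1] "chased" : PP/S
    [1,2] "map" : (N\NP)\(PP/S)
  [2,5] S\(N\NP)   <
    [2,4] S   <
      [2,3] "near" : N
      [3,4] "from" : S\N
    [4,5] "a" : (S\(N\NP))\S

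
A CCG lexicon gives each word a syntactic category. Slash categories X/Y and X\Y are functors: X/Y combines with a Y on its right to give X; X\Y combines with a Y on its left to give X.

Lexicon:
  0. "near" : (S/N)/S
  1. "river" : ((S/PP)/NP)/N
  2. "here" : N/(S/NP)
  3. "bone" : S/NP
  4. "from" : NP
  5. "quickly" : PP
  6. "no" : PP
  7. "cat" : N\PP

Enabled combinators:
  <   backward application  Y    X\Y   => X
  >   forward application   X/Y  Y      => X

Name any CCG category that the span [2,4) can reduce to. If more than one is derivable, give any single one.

[0,8] S   >
  [0,6] S/N   >
    [0,1] "near" : (S/N)/S
    [1,6] S   >
      [1,5] S/PP   >
        [1,4] (S/PP)/NP   >
          [1,2] "river" : ((S/PP)/NP)/N
          [2,4] N   >
            [2,3] "here" : N/(S/NP)
            [3,4] "bone" : S/NP
        [4,5] "from" : NP
      [5,6] "quickly" : PP
  [6,8] N   <
    [6,7] "no" : PP
    [7,8] "cat" : N\PP

N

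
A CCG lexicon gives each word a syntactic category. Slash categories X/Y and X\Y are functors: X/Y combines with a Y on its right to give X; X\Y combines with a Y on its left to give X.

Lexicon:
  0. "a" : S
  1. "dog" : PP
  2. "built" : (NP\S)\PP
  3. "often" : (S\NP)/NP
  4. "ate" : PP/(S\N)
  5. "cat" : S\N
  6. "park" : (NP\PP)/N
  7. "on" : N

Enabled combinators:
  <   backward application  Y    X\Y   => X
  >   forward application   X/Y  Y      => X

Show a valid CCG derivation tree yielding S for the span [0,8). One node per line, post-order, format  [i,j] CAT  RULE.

[0,8] S   <
  [0,3] NP   <
    [0,1] "a" : S
    [1,3] NP\S   <
      [1,2] "dog" : PP
      [2,3] "built" : (NP\S)\PP
  [3,8] S\NP   >
    [3,4] "often" : (S\NP)/NP
    [4,8] NP   <
      [4,6] PP   >
        [4,5] "ate" : PP/(S\N)
        [5,6] "cat" : S\N
      [6,8] NP\PP   >
        [6,7] "park" : (NP\PP)/N
        [7,8] "on" : N

[0,1] S  lex  "a"
[1,2] PP  lex  "dog"
[2,3] (NP\S)\PP  lex  "built"
[1,3] NP\S  <  k=2
[0,3] NP  <  k=1
[3,4] (S\NP)/NP  lex  "often"
[4,5] PP/(S\N)  lex  "ate"
[5,6] S\N  lex  "cat"
[4,6] PP  >  k=5
[6,7] (NP\PP)/N  lex  "park"
[7,8] N  lex  "on"
[6,8] NP\PP  >  k=7
[4,8] NP  <  k=6
[3,8] S\NP  >  k=4
[0,8] S  <  k=3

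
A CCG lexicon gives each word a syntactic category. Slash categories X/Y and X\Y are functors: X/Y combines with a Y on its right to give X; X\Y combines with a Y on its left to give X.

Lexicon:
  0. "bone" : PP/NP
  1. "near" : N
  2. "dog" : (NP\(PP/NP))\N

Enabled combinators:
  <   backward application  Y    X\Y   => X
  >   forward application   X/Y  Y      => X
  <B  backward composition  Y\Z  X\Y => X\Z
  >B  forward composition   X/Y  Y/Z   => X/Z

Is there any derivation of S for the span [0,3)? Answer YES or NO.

PP/NP N (NP\(PP/NP))\N
CKY chart[0,3] = {NP}; S ∉ chart

NO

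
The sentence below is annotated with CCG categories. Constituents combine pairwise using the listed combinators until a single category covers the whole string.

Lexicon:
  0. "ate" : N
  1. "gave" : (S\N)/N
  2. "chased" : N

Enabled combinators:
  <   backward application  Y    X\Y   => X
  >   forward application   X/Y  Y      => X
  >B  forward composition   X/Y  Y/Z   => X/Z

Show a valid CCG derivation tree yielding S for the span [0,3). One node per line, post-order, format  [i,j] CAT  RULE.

[0,3] S   <
  [0,1] "ate" : N
  [1,3] S\N   >
    [1,2] "gave" : (S\N)/N
    [2,3] "chased" : N

[0,1] N  lex  "ate"
[1,2] (S\N)/N  lex  "gave"
[2,3] N  lex  "chased"
[1,3] S\N  >  k=2
[0,3] S  <  k=1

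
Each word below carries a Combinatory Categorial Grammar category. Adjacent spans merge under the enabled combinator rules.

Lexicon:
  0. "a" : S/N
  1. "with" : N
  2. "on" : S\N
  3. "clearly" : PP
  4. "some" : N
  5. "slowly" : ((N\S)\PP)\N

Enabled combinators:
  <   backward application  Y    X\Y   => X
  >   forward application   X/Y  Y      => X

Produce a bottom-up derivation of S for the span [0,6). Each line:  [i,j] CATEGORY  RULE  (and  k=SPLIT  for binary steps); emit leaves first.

[0,6] S   >
  [0,1] "a" : S/N
  [1,6] N   <
    [1,3] S   <
      [1,2] "with" : N
      [2,3] "on" : S\N
    [3,6] N\S   <
      [3,4] "clearly" : PP
      [4,6] (N\S)\PP   <
        [4,5] "some" : N
        [5,6] "slowly" : ((N\S)\PP)\N

[0,1] S/N  lex  "a"
[1,2] N  lex  "with"
[2,3] S\N  lex  "on"
[1,3] S  <  k=2
[3,4] PP  lex  "clearly"
[4,5] N  lex  "some"
[5,6] ((N\S)\PP)\N  lex  "slowly"
[4,6] (N\S)\PP  <  k=5
[3,6] N\S  <  k=4
[1,6] N  <  k=3
[0,6] S  >  k=1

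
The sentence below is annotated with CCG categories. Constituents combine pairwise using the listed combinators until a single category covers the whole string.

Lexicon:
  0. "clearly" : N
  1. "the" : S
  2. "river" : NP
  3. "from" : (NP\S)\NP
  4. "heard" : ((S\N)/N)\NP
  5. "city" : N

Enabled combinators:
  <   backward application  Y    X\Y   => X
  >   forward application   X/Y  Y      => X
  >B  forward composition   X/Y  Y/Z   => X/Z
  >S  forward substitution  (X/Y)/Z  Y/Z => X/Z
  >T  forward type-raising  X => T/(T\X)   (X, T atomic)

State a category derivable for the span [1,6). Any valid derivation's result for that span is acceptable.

[0,6] S   <
  [0,1] "clearly" : N
  [1,6] S\N   >
    [1,5] (S\N)/N   <
      [1,4] NP   >
        [1,2] NP/(NP\S)   >T
          [1,2] "the" : S
        [2,4] NP\S   <
          [2,3] "river" : NP
          [3,4] "from" : (NP\S)\NP
      [4,5] "heard" : ((S\N)/N)\NP
    [5,6] "city" : N

S\N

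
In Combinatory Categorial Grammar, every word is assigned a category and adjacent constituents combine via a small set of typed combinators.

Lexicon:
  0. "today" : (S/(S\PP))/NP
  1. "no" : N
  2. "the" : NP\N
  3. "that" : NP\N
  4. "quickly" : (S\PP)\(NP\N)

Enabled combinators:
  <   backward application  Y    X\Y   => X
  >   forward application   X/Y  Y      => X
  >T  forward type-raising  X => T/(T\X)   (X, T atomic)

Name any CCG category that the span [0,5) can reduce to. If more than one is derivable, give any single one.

[0,5] S   >
  [0,3] S/(S\PP)   >
    [0,1] "today" : (S/(S\PP))/NP
    [1,3] NP   <
      [1,2] "no" : N
      [2,3] "the" : NP\N
  [3,5] S\PP   <
    [3,4] "that" : NP\N
    [4,5] "quickly" : (S\PP)\(NP\N)

S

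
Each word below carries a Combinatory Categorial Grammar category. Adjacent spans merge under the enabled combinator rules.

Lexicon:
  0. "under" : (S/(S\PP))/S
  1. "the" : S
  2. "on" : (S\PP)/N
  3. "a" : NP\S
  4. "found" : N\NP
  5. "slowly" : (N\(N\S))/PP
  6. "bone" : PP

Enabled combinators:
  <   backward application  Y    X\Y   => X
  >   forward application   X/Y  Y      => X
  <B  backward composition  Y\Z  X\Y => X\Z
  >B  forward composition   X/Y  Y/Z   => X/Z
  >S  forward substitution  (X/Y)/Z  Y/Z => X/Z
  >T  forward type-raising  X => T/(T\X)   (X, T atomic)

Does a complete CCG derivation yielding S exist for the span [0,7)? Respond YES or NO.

YES

[0,7] S   >
  [0,2] S/(S\PP)   >
    [0,1] "under" : (S/(S\PP))/S
    [1,2] "the" : S
  [2,7] S\PP   >
    [2,3] "on" : (S\PP)/N
    [3,7] N   <
      [3,5] N\S   <B
        [3,4] "a" : NP\S
        [4,5] "found" : N\NP
      [5,7] N\(N\S)   >
        [5,6] "slowly" : (N\(N\S))/PP
        [6,7] "bone" : PP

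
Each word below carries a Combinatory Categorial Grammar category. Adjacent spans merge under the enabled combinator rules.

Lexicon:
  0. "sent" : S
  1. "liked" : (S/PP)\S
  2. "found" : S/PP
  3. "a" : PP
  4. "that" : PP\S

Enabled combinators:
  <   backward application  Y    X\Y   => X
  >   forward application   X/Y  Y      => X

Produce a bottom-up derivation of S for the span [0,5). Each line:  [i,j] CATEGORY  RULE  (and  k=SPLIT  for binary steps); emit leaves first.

[0,5] S   >
  [0,2] S/PP   <
    [0,1] "sent" : S
    [1,2] "liked" : (S/PP)\S
  [2,5] PP   <
    [2,4] S   >
      [2,3] "found" : S/PP
      [3,4] "a" : PP
    [4,5] "that" : PP\S

[0,1] S  lex  "sent"
[1,2] (S/PP)\S  lex  "liked"
[0,2] S/PP  <  k=1
[2,3] S/PP  lex  "found"
[3,4] PP  lex  "a"
[2,4] S  >  k=3
[4,5] PP\S  lex  "that"
[2,5] PP  <  k=4
[0,5] S  >  k=2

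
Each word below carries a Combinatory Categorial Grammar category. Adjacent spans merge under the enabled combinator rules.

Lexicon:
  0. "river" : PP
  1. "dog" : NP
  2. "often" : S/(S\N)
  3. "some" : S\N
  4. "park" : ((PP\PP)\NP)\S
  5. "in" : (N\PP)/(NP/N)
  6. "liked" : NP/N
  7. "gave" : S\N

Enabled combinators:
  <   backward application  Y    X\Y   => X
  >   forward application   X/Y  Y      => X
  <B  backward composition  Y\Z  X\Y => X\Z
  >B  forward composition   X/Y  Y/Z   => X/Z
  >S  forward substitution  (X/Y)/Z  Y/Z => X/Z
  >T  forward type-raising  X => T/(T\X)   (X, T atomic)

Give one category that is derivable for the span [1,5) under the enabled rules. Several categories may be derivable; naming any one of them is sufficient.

[0,8] S   <
  [0,1] "river" : PP
  [1,8] S\PP   <B
    [1,5] PP\PP   <
      [1,2] "dog" : NP
      [2,5] (PP\PP)\NP   <
        [2,4] S   >
          [2,3] "often" : S/(S\N)
          [3,4] "some" : S\N
        [4,5] "park" : ((PP\PP)\NP)\S
    [5,8] S\PP   <B
      [5,7] N\PP   >
        [5,6] "in" : (N\PP)/(NP/N)
        [6,7] "liked" : NP/N
      [7,8] "gave" : S\N

PP\PP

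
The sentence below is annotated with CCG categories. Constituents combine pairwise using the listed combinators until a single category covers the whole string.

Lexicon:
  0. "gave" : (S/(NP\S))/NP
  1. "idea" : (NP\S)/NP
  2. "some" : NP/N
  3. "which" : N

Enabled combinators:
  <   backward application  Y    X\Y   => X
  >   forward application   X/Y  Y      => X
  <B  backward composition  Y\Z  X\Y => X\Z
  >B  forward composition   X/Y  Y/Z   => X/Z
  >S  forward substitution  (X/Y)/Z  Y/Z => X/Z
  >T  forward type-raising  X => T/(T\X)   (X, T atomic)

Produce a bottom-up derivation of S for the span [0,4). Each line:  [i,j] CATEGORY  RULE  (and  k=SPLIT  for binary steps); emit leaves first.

[0,1] (S/(NP\S))/NP  lex  "gave"
[1,2] (NP\S)/NP  lex  "idea"
[0,2] S/NP  >S  k=1
[2,3] NP/N  lex  "some"
[3,4] N  lex  "which"
[2,4] NP  >  k=3
[0,4] S  >  k=2

[0,4] S   >
  [0,2] S/NP   >S
    [0,1] "gave" : (S/(NP\S))/NP
    [1,2] "idea" : (NP\S)/NP
  [2,4] NP   >
    [2,3] "some" : NP/N
    [3,4] "which" : N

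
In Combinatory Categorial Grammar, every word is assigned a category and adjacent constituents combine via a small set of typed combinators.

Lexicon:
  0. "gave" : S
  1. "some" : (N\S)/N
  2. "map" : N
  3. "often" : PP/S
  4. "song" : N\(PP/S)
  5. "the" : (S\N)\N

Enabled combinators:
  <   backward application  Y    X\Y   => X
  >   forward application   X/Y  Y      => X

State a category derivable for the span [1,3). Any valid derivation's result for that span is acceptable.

[0,6] S   <
  [0,3] N   <
    [0,1] "gave" : S
    [1,3] N\S   >
      [1,2] "some" : (N\S)/N
      [2,3] "map" : N
  [3,6] S\N   <
    [3,5] N   <
      [3,4] "often" : PP/S
      [4,5] "song" : N\(PP/S)
    [5,6] "the" : (S\N)\N

N\S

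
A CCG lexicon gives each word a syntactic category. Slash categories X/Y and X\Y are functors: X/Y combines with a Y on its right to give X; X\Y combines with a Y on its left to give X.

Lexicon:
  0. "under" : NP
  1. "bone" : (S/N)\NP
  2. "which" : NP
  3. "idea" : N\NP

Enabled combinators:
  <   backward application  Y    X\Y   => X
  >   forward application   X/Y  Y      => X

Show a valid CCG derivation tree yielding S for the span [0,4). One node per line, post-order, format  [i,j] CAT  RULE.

[0,1] NP  lex  "under"
[1,2] (S/N)\NP  lex  "bone"
[0,2] S/N  <  k=1
[2,3] NP  lex  "which"
[3,4] N\NP  lex  "idea"
[2,4] N  <  k=3
[0,4] S  >  k=2

[0,4] S   >
  [0,2] S/N   <
    [0,1] "under" : NP
    [1,2] "bone" : (S/N)\NP
  [2,4] N   <
    [2,3] "which" : NP
    [3,4] "idea" : N\NP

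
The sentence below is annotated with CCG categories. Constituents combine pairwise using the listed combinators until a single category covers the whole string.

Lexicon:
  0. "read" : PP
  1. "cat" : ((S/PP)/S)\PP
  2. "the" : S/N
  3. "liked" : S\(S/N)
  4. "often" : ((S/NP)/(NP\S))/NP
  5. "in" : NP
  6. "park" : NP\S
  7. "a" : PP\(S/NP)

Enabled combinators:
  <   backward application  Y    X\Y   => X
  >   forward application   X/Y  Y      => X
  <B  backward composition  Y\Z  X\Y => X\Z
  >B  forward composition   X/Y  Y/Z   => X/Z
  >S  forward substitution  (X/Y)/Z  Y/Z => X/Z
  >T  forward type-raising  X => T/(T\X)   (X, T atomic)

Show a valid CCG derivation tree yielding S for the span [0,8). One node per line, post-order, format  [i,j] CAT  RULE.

[0,1] PP  lex  "read"
[1,2] ((S/PP)/S)\PP  lex  "cat"
[0,2] (S/PP)/S  <  k=1
[2,3] S/N  lex  "the"
[3,4] S\(S/N)  lex  "liked"
[2,4] S  <  k=3
[0,4] S/PP  >  k=2
[4,5] ((S/NP)/(NP\S))/NP  lex  "often"
[5,6] NP  lex  "in"
[4,6] (S/NP)/(NP\S)  >  k=5
[6,7] NP\S  lex  "park"
[4,7] S/NP  >  k=6
[7,8] PP\(S/NP)  lex  "a"
[4,8] PP  <  k=7
[0,8] S  >  k=4

[0,8] S   >
  [0,4] S/PP   >
    [0,2] (S/PP)/S   <
      [0,1] "read" : PP
      [1,2] "cat" : ((S/PP)/S)\PP
    [2,4] S   <
      [2,3] "the" : S/N
      [3,4] "liked" : S\(S/N)
  [4,8] PP   <
    [4,7] S/NP   >
      [4,6] (S/NP)/(NP\S)   >
        [4,5] "often" : ((S/NP)/(NP\S))/NP
        [5,6] "in" : NP
      [6,7] "park" : NP\S
    [7,8] "a" : PP\(S/NP)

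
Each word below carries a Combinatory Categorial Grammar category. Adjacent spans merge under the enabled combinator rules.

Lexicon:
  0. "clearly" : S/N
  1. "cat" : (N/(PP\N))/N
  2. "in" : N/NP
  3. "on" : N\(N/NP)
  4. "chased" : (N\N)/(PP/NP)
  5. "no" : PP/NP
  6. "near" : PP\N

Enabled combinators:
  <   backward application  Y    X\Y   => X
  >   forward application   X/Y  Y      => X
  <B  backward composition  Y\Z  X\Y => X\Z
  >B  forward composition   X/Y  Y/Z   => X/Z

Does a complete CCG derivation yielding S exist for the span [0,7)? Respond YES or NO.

YES

[0,7] S   >
  [0,1] "clearly" : S/N
  [1,7] N   >
    [1,4] N/(PP\N)   >
      [1,2] "cat" : (N/(PP\N))/N
      [2,4] N   <
        [2,3] "in" : N/NP
        [3,4] "on" : N\(N/NP)
    [4,7] PP\N   <B
      [4,6] N\N   >
        [4,5] "chased" : (N\N)/(PP/NP)
        [5,6] "no" : PP/NP
      [6,7] "near" : PP\N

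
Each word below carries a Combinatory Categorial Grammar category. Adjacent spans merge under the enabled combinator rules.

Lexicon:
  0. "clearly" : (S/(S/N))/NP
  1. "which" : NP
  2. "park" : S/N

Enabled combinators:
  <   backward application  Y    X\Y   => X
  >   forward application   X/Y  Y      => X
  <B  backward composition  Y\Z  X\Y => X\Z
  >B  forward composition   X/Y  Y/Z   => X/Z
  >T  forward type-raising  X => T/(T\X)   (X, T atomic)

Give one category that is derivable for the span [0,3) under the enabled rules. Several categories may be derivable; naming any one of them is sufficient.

[0,3] S   >
  [0,2] S/(S/N)   >
    [0,1] "clearly" : (S/(S/N))/NP
    [1,2] "which" : NP
  [2,3] "park" : S/N

S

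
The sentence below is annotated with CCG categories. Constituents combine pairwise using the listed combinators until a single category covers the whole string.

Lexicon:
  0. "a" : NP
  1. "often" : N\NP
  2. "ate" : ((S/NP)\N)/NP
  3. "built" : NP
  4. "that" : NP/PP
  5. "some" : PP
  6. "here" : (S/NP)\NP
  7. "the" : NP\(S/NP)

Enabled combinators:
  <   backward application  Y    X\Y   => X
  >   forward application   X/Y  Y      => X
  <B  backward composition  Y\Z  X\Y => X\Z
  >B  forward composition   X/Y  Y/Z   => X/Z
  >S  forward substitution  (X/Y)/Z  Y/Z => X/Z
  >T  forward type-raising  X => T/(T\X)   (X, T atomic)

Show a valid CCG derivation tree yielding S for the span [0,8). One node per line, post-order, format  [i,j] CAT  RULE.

[0,1] NP  lex  "a"
[1,2] N\NP  lex  "often"
[0,2] N  <  k=1
[2,3] ((S/NP)\N)/NP  lex  "ate"
[3,4] NP  lex  "built"
[2,4] (S/NP)\N  >  k=3
[0,4] S/NP  <  k=2
[4,5] NP/PP  lex  "that"
[5,6] PP  lex  "some"
[4,6] NP  >  k=5
[6,7] (S/NP)\NP  lex  "here"
[4,7] S/NP  <  k=6
[7,8] NP\(S/NP)  lex  "the"
[4,8] NP  <  k=7
[0,8] S  >  k=4

[0,8] S   >
  [0,4] S/NP   <
    [0,2] N   <
      [0,1] "a" : NP
      [1,2] "often" : N\NP
    [2,4] (S/NP)\N   >
      [2,3] "ate" : ((S/NP)\N)/NP
      [3,4] "built" : NP
  [4,8] NP   <
    [4,7] S/NP   <
      [4,6] NP   >
        [4,5] "that" : NP/PP
        [5,6] "some" : PP
      [6,7] "here" : (S/NP)\NP
    [7,8] "the" : NP\(S/NP)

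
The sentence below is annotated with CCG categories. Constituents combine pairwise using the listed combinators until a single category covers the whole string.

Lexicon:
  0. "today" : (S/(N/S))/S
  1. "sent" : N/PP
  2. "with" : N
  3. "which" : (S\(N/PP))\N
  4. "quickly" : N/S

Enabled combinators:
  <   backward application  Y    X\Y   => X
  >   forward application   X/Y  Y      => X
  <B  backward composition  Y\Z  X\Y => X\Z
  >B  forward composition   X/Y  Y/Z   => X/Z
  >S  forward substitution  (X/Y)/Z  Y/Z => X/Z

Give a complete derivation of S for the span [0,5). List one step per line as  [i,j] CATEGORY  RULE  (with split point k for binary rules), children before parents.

[0,1] (S/(N/S))/S  lex  "today"
[1,2] N/PP  lex  "sent"
[2,3] N  lex  "with"
[3,4] (S\(N/PP))\N  lex  "which"
[2,4] S\(N/PP)  <  k=3
[1,4] S  <  k=2
[0,4] S/(N/S)  >  k=1
[4,5] N/S  lex  "quickly"
[0,5] S  >  k=4

[0,5] S   >
  [0,4] S/(N/S)   >
    [0,1] "today" : (S/(N/S))/S
    [1,4] S   <
      [1,2] "sent" : N/PP
      [2,4] S\(N/PP)   <
        [2,3] "with" : N
        [3,4] "which" : (S\(N/PP))\N
  [4,5] "quickly" : N/S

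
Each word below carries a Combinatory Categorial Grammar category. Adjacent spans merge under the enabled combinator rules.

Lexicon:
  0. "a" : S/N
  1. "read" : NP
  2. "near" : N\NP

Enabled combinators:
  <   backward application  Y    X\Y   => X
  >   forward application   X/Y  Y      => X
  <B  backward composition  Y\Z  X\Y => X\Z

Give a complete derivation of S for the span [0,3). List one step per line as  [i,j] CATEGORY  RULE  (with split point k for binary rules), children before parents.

[0,1] S/N  lex  "a"
[1,2] NP  lex  "read"
[2,3] N\NP  lex  "near"
[1,3] N  <  k=2
[0,3] S  >  k=1

[0,3] S   >
  [0,1] "a" : S/N
  [1,3] N   <
    [1,2] "read" : NP
    [2,3] "near" : N\NP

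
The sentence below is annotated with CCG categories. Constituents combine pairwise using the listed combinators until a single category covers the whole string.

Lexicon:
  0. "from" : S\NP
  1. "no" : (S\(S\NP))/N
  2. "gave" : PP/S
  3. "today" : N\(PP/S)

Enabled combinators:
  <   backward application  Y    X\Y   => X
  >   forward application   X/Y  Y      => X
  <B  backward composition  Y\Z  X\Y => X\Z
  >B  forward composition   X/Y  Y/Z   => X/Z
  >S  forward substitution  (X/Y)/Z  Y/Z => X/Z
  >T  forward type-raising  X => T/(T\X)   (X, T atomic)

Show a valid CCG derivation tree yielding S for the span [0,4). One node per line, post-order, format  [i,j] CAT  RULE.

[0,4] S   <
  [0,1] "from" : S\NP
  [1,4] S\(S\NP)   >
    [1,2] "no" : (S\(S\NP))/N
    [2,4] N   <
      [2,3] "gave" : PP/S
      [3,4] "today" : N\(PP/S)

[0,1] S\NP  lex  "from"
[1,2] (S\(S\NP))/N  lex  "no"
[2,3] PP/S  lex  "gave"
[3,4] N\(PP/S)  lex  "today"
[2,4] N  <  k=3
[1,4] S\(S\NP)  >  k=2
[0,4] S  <  k=1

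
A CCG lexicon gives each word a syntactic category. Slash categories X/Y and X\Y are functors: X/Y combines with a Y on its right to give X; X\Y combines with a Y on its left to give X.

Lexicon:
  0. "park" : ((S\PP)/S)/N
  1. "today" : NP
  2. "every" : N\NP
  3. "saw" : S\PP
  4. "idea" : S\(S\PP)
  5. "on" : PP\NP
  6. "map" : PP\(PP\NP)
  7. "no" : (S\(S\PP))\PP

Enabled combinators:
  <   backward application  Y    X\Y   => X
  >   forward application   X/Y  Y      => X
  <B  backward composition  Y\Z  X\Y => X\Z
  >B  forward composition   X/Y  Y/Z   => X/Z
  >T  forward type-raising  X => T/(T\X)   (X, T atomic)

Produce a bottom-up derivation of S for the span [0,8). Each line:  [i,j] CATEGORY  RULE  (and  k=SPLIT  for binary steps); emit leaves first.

[0,1] ((S\PP)/S)/N  lex  "park"
[1,2] NP  lex  "today"
[1,2] N/(N\NP)  >T
[2,3] N\NP  lex  "every"
[1,3] N  >  k=2
[0,3] (S\PP)/S  >  k=1
[3,4] S\PP  lex  "saw"
[4,5] S\(S\PP)  lex  "idea"
[3,5] S  <  k=4
[0,5] S\PP  >  k=3
[5,6] PP\NP  lex  "on"
[6,7] PP\(PP\NP)  lex  "map"
[5,7] PP  <  k=6
[7,8] (S\(S\PP))\PP  lex  "no"
[5,8] S\(S\PP)  <  k=7
[0,8] S  <  k=5

[0,8] S   <
  [0,5] S\PP   >
    [0,3] (S\PP)/S   >
      [0,1] "park" : ((S\PP)/S)/N
      [1,3] N   >
        [1,2] N/(N\NP)   >T
          [1,2] "today" : NP
        [2,3] "every" : N\NP
    [3,5] S   <
      [3,4] "saw" : S\PP
      [4,5] "idea" : S\(S\PP)
  [5,8] S\(S\PP)   <
    [5,7] PP   <
      [5,6] "on" : PP\NP
      [6,7] "map" : PP\(PP\NP)
    [7,8] "no" : (S\(S\PP))\PP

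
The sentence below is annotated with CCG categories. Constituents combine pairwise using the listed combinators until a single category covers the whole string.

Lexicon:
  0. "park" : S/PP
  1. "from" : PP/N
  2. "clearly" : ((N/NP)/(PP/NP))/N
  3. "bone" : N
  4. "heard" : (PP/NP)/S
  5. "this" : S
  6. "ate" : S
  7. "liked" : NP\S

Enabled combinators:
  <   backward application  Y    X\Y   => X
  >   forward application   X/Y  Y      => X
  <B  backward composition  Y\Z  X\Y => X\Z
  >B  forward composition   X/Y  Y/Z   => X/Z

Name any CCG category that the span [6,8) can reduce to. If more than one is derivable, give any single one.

NP

[0,8] S   >
  [0,2] S/N   >B
    [0,1] "park" : S/PP
    [1,2] "from" : PP/N
  [2,8] N   >
    [2,6] N/NP   >
      [2,4] (N/NP)/(PP/NP)   >
        [2,3] "clearly" : ((N/NP)/(PP/NP))/N
        [3,4] "bone" : N
      [4,6] PP/NP   >
        [4,5] "heard" : (PP/NP)/S
        [5,6] "this" : S
    [6,8] NP   <
      [6,7] "ate" : S
      [7,8] "liked" : NP\S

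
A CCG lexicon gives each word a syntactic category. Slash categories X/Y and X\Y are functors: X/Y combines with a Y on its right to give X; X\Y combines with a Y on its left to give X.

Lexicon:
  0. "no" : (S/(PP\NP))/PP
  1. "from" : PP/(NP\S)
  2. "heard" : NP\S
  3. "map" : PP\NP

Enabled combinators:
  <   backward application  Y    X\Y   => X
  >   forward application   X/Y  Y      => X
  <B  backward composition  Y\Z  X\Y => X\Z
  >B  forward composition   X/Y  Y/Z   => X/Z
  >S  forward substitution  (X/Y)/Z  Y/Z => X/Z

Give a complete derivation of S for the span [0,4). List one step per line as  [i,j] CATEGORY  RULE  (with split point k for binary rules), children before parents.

[0,4] S   >
  [0,3] S/(PP\NP)   >
    [0,1] "no" : (S/(PP\NP))/PP
    [1,3] PP   >
      [1,2] "from" : PP/(NP\S)
      [2,3] "heard" : NP\S
  [3,4] "map" : PP\NP

[0,1] (S/(PP\NP))/PP  lex  "no"
[1,2] PP/(NP\S)  lex  "from"
[2,3] NP\S  lex  "heard"
[1,3] PP  >  k=2
[0,3] S/(PP\NP)  >  k=1
[3,4] PP\NP  lex  "map"
[0,4] S  >  k=3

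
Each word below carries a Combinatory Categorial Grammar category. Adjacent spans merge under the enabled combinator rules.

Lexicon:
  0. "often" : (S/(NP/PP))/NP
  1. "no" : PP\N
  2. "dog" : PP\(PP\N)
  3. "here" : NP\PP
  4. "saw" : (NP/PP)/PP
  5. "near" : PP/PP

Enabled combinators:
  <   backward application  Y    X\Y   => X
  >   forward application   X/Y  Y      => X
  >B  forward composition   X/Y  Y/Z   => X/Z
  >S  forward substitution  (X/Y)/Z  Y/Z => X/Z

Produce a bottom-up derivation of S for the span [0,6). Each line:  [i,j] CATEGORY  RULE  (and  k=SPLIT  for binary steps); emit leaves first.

[0,1] (S/(NP/PP))/NP  lex  "often"
[1,2] PP\N  lex  "no"
[2,3] PP\(PP\N)  lex  "dog"
[1,3] PP  <  k=2
[3,4] NP\PP  lex  "here"
[1,4] NP  <  k=3
[0,4] S/(NP/PP)  >  k=1
[4,5] (NP/PP)/PP  lex  "saw"
[5,6] PP/PP  lex  "near"
[4,6] NP/PP  >S  k=5
[0,6] S  >  k=4

[0,6] S   >
  [0,4] S/(NP/PP)   >
    [0,1] "often" : (S/(NP/PP))/NP
    [1,4] NP   <
      [1,3] PP   <
        [1,2] "no" : PP\N
        [2,3] "dog" : PP\(PP\N)
      [3,4] "here" : NP\PP
  [4,6] NP/PP   >S
    [4,5] "saw" : (NP/PP)/PP
    [5,6] "near" : PP/PP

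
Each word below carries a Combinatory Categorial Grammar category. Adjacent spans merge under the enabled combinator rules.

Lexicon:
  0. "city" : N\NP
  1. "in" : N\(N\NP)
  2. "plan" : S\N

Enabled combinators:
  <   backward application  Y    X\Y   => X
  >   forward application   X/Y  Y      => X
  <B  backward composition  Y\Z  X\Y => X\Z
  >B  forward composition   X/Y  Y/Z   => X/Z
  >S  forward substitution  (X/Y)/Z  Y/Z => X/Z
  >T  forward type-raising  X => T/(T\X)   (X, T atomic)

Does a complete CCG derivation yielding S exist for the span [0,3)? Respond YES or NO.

YES

[0,3] S   <
  [0,2] N   <
    [0,1] "city" : N\NP
    [1,2] "in" : N\(N\NP)
  [2,3] "plan" : S\N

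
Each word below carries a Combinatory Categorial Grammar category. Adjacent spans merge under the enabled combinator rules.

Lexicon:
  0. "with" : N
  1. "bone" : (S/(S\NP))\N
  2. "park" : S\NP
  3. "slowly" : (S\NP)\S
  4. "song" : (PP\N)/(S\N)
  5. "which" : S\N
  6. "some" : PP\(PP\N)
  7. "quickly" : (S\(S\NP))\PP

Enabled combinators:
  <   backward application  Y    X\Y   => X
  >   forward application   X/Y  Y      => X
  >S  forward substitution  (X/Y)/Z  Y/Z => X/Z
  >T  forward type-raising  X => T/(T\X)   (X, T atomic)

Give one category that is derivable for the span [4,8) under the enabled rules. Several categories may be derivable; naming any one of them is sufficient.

[0,8] S   <
  [0,4] S\NP   <
    [0,3] S   >
      [0,2] S/(S\NP)   <
        [0,1] "with" : N
        [1,2] "bone" : (S/(S\NP))\N
      [2,3] "park" : S\NP
    [3,4] "slowly" : (S\NP)\S
  [4,8] S\(S\NP)   <
    [4,7] PP   <
      [4,6] PP\N   >
        [4,5] "song" : (PP\N)/(S\N)
        [5,6] "which" : S\N
      [6,7] "some" : PP\(PP\N)
    [7,8] "quickly" : (S\(S\NP))\PP

S\(S\NP)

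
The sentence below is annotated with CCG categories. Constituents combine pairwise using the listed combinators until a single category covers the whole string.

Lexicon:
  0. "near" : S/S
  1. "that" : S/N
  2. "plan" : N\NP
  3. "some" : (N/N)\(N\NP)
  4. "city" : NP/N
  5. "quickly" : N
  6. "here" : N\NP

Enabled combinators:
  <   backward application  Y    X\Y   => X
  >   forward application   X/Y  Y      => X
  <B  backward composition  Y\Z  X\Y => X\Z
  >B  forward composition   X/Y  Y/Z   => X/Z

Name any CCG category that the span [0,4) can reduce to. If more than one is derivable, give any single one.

S/N

[0,7] S   >
  [0,4] S/N   >B
    [0,2] S/N   >B
      [0,1] "near" : S/S
      [1,2] "that" : S/N
    [2,4] N/N   <
      [2,3] "plan" : N\NP
      [3,4] "some" : (N/N)\(N\NP)
  [4,7] N   <
    [4,6] NP   >
      [4,5] "city" : NP/N
      [5,6] "quickly" : N
    [6,7] "here" : N\NP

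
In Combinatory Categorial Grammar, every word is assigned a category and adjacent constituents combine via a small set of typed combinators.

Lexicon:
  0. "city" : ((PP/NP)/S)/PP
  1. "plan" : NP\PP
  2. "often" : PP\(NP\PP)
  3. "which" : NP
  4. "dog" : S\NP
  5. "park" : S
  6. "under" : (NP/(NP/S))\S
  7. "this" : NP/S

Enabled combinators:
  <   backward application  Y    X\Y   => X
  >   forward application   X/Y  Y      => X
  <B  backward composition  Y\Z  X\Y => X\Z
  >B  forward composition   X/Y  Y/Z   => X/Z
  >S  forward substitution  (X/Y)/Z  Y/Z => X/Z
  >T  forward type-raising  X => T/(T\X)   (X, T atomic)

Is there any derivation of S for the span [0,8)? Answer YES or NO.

((PP/NP)/S)/PP NP\PP PP\(NP\PP) NP S\NP S (NP/(NP/S))\S NP/S
CKY chart[0,8] = {N/(N\PP), NP/(NP\PP), PP, PP/(NP\NP), PP/(PP\PP), S/(S\PP)}; S ∉ chart

NO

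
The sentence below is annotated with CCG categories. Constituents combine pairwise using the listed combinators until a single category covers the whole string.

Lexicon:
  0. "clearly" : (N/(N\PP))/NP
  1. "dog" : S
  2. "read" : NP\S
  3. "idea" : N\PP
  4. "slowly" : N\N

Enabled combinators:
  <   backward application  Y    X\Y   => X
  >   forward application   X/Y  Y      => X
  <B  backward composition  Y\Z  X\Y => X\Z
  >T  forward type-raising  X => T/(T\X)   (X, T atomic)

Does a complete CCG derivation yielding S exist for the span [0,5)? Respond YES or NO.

NO

(N/(N\PP))/NP S NP\S N\PP N\N
CKY chart[0,5] = {N, N/(N\N), NP/(NP\N), PP/(PP\N), S/(S\N)}; S ∉ chart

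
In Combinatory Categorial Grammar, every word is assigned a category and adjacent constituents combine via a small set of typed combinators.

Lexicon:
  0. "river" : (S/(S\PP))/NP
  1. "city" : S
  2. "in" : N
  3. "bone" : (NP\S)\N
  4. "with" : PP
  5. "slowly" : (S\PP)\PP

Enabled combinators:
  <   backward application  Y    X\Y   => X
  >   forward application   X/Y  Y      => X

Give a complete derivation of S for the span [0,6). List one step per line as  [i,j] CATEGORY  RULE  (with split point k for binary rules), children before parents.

[0,6] S   >
  [0,4] S/(S\PP)   >
    [0,1] "river" : (S/(S\PP))/NP
    [1,4] NP   <
      [1,2] "city" : S
      [2,4] NP\S   <
        [2,3] "in" : N
        [3,4] "bone" : (NP\S)\N
  [4,6] S\PP   <
    [4,5] "with" : PP
    [5,6] "slowly" : (S\PP)\PP

[0,1] (S/(S\PP))/NP  lex  "river"
[1,2] S  lex  "city"
[2,3] N  lex  "in"
[3,4] (NP\S)\N  lex  "bone"
[2,4] NP\S  <  k=3
[1,4] NP  <  k=2
[0,4] S/(S\PP)  >  k=1
[4,5] PP  lex  "with"
[5,6] (S\PP)\PP  lex  "slowly"
[4,6] S\PP  <  k=5
[0,6] S  >  k=4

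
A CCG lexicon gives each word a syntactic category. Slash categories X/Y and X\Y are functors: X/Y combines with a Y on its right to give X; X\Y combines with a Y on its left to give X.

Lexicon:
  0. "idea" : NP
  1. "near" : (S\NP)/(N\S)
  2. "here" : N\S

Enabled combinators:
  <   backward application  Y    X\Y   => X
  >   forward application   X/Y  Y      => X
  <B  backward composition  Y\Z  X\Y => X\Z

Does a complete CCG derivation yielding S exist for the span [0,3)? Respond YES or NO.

YES

[0,3] S   <
  [0,1] "idea" : NP
  [1,3] S\NP   >
    [1,2] "near" : (S\NP)/(N\S)
    [2,3] "here" : N\S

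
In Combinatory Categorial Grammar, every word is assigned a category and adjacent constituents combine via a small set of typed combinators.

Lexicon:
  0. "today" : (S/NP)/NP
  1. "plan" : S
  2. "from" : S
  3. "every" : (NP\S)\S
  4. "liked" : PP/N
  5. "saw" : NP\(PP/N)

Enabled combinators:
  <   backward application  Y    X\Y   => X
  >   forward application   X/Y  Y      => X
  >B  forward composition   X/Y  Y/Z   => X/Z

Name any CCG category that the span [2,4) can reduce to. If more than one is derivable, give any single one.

NP\S

[0,6] S   >
  [0,4] S/NP   >
    [0,1] "today" : (S/NP)/NP
    [1,4] NP   <
      [1,2] "plan" : S
      [2,4] NP\S   <
        [2,3] "from" : S
        [3,4] "every" : (NP\S)\S
  [4,6] NP   <
    [4,5] "liked" : PP/N
    [5,6] "saw" : NP\(PP/N)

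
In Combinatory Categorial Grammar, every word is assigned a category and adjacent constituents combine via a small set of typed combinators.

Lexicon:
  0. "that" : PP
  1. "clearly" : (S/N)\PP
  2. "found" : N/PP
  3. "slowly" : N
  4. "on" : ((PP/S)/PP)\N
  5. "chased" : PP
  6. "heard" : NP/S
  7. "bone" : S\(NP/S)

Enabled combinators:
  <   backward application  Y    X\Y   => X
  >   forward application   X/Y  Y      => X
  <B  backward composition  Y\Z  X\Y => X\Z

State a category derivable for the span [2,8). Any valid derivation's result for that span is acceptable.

N

[0,8] S   >
  [0,2] S/N   <
    [0,1] "that" : PP
    [1,2] "clearly" : (S/N)\PP
  [2,8] N   >
    [2,3] "found" : N/PP
    [3,8] PP   >
      [3,6] PP/S   >
        [3,5] (PP/S)/PP   <
          [3,4] "slowly" : N
          [4,5] "on" : ((PP/S)/PP)\N
        [5,6] "chased" : PP
      [6,8] S   <
        [6,7] "heard" : NP/S
        [7,8] "bone" : S\(NP/S)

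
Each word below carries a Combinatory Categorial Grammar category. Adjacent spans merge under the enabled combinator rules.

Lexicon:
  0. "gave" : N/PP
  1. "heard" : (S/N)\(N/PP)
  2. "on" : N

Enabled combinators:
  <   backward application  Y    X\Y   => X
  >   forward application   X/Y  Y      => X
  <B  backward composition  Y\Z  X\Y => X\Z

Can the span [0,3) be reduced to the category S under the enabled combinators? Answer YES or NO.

YES

[0,3] S   >
  [0,2] S/N   <
    [0,1] "gave" : N/PP
    [1,2] "heard" : (S/N)\(N/PP)
  [2,3] "on" : N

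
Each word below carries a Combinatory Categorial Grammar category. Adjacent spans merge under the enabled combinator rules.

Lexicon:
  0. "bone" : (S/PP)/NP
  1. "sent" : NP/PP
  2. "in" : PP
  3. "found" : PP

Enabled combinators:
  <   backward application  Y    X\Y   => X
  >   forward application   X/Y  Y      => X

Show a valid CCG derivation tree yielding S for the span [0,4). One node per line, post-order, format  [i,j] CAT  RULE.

[0,1] (S/PP)/NP  lex  "bone"
[1,2] NP/PP  lex  "sent"
[2,3] PP  lex  "in"
[1,3] NP  >  k=2
[0,3] S/PP  >  k=1
[3,4] PP  lex  "found"
[0,4] S  >  k=3

[0,4] S   >
  [0,3] S/PP   >
    [0,1] "bone" : (S/PP)/NP
    [1,3] NP   >
      [1,2] "sent" : NP/PP
      [2,3] "in" : PP
  [3,4] "found" : PP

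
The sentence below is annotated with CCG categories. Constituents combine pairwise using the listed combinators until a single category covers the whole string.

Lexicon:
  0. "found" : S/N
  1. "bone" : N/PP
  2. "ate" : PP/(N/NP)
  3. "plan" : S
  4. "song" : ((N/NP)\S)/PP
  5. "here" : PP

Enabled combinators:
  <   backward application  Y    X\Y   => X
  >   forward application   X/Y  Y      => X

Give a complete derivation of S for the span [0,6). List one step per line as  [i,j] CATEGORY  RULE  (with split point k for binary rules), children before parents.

[0,6] S   >
  [0,1] "found" : S/N
  [1,6] N   >
    [1,2] "bone" : N/PP
    [2,6] PP   >
      [2,3] "ate" : PP/(N/NP)
      [3,6] N/NP   <
        [3,4] "plan" : S
        [4,6] (N/NP)\S   >
          [4,5] "song" : ((N/NP)\S)/PP
          [5,6] "here" : PP

[0,1] S/N  lex  "found"
[1,2] N/PP  lex  "bone"
[2,3] PP/(N/NP)  lex  "ate"
[3,4] S  lex  "plan"
[4,5] ((N/NP)\S)/PP  lex  "song"
[5,6] PP  lex  "here"
[4,6] (N/NP)\S  >  k=5
[3,6] N/NP  <  k=4
[2,6] PP  >  k=3
[1,6] N  >  k=2
[0,6] S  >  k=1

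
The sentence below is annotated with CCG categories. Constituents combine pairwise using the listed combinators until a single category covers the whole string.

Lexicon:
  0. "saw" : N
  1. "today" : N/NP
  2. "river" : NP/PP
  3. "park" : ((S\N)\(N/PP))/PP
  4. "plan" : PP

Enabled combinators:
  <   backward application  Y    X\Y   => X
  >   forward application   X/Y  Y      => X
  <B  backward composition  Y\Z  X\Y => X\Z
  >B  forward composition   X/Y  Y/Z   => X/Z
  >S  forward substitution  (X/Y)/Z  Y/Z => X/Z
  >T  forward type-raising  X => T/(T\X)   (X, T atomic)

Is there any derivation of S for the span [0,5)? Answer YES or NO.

[0,5] S   <
  [0,1] "saw" : N
  [1,5] S\N   <
    [1,3] N/PP   >B
      [1,2] "today" : N/NP
      [2,3] "river" : NP/PP
    [3,5] (S\N)\(N/PP)   >
      [3,4] "park" : ((S\N)\(N/PP))/PP
      [4,5] "plan" : PP

YES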